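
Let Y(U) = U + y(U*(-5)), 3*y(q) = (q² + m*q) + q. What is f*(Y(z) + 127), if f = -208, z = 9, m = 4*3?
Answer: -128128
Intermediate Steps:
m = 12
y(q) = q²/3 + 13*q/3 (y(q) = ((q² + 12*q) + q)/3 = (q² + 13*q)/3 = q²/3 + 13*q/3)
Y(U) = U - 5*U*(13 - 5*U)/3 (Y(U) = U + (U*(-5))*(13 + U*(-5))/3 = U + (-5*U)*(13 - 5*U)/3 = U - 5*U*(13 - 5*U)/3)
f*(Y(z) + 127) = -208*((⅓)*9*(-62 + 25*9) + 127) = -208*((⅓)*9*(-62 + 225) + 127) = -208*((⅓)*9*163 + 127) = -208*(489 + 127) = -208*616 = -128128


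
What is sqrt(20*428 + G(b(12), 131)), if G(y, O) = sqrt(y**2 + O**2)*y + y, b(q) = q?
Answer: 2*sqrt(2143 + 3*sqrt(17305)) ≈ 100.75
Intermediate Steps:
G(y, O) = y + y*sqrt(O**2 + y**2) (G(y, O) = sqrt(O**2 + y**2)*y + y = y*sqrt(O**2 + y**2) + y = y + y*sqrt(O**2 + y**2))
sqrt(20*428 + G(b(12), 131)) = sqrt(20*428 + 12*(1 + sqrt(131**2 + 12**2))) = sqrt(8560 + 12*(1 + sqrt(17161 + 144))) = sqrt(8560 + 12*(1 + sqrt(17305))) = sqrt(8560 + (12 + 12*sqrt(17305))) = sqrt(8572 + 12*sqrt(17305))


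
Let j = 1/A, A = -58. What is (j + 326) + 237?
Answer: 32653/58 ≈ 562.98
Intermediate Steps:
j = -1/58 (j = 1/(-58) = -1/58 ≈ -0.017241)
(j + 326) + 237 = (-1/58 + 326) + 237 = 18907/58 + 237 = 32653/58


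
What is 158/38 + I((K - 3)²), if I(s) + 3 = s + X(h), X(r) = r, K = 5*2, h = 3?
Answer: 1010/19 ≈ 53.158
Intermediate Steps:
K = 10
I(s) = s (I(s) = -3 + (s + 3) = -3 + (3 + s) = s)
158/38 + I((K - 3)²) = 158/38 + (10 - 3)² = (1/38)*158 + 7² = 79/19 + 49 = 1010/19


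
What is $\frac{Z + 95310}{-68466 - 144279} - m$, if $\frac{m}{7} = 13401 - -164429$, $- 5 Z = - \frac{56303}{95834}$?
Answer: $- \frac{126897248829885503}{101941021650} \approx -1.2448 \cdot 10^{6}$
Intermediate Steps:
$Z = \frac{56303}{479170}$ ($Z = - \frac{\left(-56303\right) \frac{1}{95834}}{5} = \left(- \frac{1}{5}\right) \left(- \frac{56303}{95834}\right) = \frac{56303}{479170} \approx 0.1175$)
$m = 1244810$ ($m = 7 \left(13401 - -164429\right) = 7 \left(13401 + 164429\right) = 7 \cdot 177830 = 1244810$)
$\frac{Z + 95310}{-68466 - 144279} - m = \frac{\frac{56303}{479170} + 95310}{-68466 - 144279} - 1244810 = \frac{45669749003}{479170 \left(-212745\right)} - 1244810 = \frac{45669749003}{479170} \left(- \frac{1}{212745}\right) - 1244810 = - \frac{45669749003}{101941021650} - 1244810 = - \frac{126897248829885503}{101941021650}$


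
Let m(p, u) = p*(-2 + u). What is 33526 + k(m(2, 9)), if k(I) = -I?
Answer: 33512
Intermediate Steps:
33526 + k(m(2, 9)) = 33526 - 2*(-2 + 9) = 33526 - 2*7 = 33526 - 1*14 = 33526 - 14 = 33512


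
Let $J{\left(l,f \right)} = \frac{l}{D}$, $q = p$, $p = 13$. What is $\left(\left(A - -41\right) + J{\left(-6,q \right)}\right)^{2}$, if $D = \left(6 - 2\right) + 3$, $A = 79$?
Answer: $\frac{695556}{49} \approx 14195.0$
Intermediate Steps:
$D = 7$ ($D = \left(6 - 2\right) + 3 = 4 + 3 = 7$)
$q = 13$
$J{\left(l,f \right)} = \frac{l}{7}$
$\left(\left(A - -41\right) + J{\left(-6,q \right)}\right)^{2} = \left(\left(79 - -41\right) + \frac{1}{7} \left(-6\right)\right)^{2} = \left(\left(79 + 41\right) - \frac{6}{7}\right)^{2} = \left(120 - \frac{6}{7}\right)^{2} = \left(\frac{834}{7}\right)^{2} = \frac{695556}{49}$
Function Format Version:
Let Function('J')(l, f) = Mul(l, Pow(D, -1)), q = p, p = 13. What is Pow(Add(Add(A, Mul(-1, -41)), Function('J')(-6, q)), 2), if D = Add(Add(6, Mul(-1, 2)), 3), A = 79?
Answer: Rational(695556, 49) ≈ 14195.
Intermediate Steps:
D = 7 (D = Add(Add(6, -2), 3) = Add(4, 3) = 7)
q = 13
Function('J')(l, f) = Mul(Rational(1, 7), l) (Function('J')(l, f) = Mul(l, Pow(7, -1)) = Mul(l, Rational(1, 7)) = Mul(Rational(1, 7), l))
Pow(Add(Add(A, Mul(-1, -41)), Function('J')(-6, q)), 2) = Pow(Add(Add(79, Mul(-1, -41)), Mul(Rational(1, 7), -6)), 2) = Pow(Add(Add(79, 41), Rational(-6, 7)), 2) = Pow(Add(120, Rational(-6, 7)), 2) = Pow(Rational(834, 7), 2) = Rational(695556, 49)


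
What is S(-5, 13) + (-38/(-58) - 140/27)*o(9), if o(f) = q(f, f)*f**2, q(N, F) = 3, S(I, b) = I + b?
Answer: -31691/29 ≈ -1092.8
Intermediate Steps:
o(f) = 3*f**2
S(-5, 13) + (-38/(-58) - 140/27)*o(9) = (-5 + 13) + (-38/(-58) - 140/27)*(3*9**2) = 8 + (-38*(-1/58) - 140*1/27)*(3*81) = 8 + (19/29 - 140/27)*243 = 8 - 3547/783*243 = 8 - 31923/29 = -31691/29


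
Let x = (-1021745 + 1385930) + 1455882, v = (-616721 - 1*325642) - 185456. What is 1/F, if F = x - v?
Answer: 1/2947886 ≈ 3.3923e-7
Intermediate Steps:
v = -1127819 (v = (-616721 - 325642) - 185456 = -942363 - 185456 = -1127819)
x = 1820067 (x = 364185 + 1455882 = 1820067)
F = 2947886 (F = 1820067 - 1*(-1127819) = 1820067 + 1127819 = 2947886)
1/F = 1/2947886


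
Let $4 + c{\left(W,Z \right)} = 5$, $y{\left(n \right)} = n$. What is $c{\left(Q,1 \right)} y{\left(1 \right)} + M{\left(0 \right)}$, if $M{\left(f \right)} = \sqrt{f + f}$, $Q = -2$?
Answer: $1$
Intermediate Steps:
$c{\left(W,Z \right)} = 1$ ($c{\left(W,Z \right)} = -4 + 5 = 1$)
$M{\left(f \right)} = \sqrt{2} \sqrt{f}$ ($M{\left(f \right)} = \sqrt{2 f} = \sqrt{2} \sqrt{f}$)
$c{\left(Q,1 \right)} y{\left(1 \right)} + M{\left(0 \right)} = 1 \cdot 1 + \sqrt{2} \sqrt{0} = 1 + \sqrt{2} \cdot 0 = 1 + 0 = 1$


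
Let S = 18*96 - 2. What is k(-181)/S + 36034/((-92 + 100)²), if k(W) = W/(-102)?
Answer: 792983669/1408416 ≈ 563.03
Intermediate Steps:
k(W) = -W/102 (k(W) = W*(-1/102) = -W/102)
S = 1726 (S = 1728 - 2 = 1726)
k(-181)/S + 36034/((-92 + 100)²) = -1/102*(-181)/1726 + 36034/((-92 + 100)²) = (181/102)*(1/1726) + 36034/(8²) = 181/176052 + 36034/64 = 181/176052 + 36034*(1/64) = 181/176052 + 18017/32 = 792983669/1408416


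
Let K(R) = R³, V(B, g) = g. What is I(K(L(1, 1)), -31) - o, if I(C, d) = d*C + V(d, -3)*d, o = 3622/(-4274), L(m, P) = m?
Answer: 134305/2137 ≈ 62.847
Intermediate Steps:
o = -1811/2137 (o = 3622*(-1/4274) = -1811/2137 ≈ -0.84745)
I(C, d) = -3*d + C*d (I(C, d) = d*C - 3*d = C*d - 3*d = -3*d + C*d)
I(K(L(1, 1)), -31) - o = -31*(-3 + 1³) - 1*(-1811/2137) = -31*(-3 + 1) + 1811/2137 = -31*(-2) + 1811/2137 = 62 + 1811/2137 = 134305/2137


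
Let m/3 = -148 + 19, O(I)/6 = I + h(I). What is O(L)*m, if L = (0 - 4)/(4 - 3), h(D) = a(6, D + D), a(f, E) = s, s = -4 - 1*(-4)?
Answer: 9288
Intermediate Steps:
s = 0 (s = -4 + 4 = 0)
a(f, E) = 0
h(D) = 0
L = -4 (L = -4/1 = -4*1 = -4)
O(I) = 6*I (O(I) = 6*(I + 0) = 6*I)
m = -387 (m = 3*(-148 + 19) = 3*(-129) = -387)
O(L)*m = (6*(-4))*(-387) = -24*(-387) = 9288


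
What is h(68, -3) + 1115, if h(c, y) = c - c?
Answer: 1115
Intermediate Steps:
h(c, y) = 0
h(68, -3) + 1115 = 0 + 1115 = 1115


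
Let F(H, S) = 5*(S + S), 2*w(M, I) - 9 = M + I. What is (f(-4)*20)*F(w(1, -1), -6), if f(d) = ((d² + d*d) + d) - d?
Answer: -38400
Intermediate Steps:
f(d) = 2*d² (f(d) = ((d² + d²) + d) - d = (2*d² + d) - d = (d + 2*d²) - d = 2*d²)
w(M, I) = 9/2 + I/2 + M/2 (w(M, I) = 9/2 + (M + I)/2 = 9/2 + (I + M)/2 = 9/2 + (I/2 + M/2) = 9/2 + I/2 + M/2)
F(H, S) = 10*S (F(H, S) = 5*(2*S) = 10*S)
(f(-4)*20)*F(w(1, -1), -6) = ((2*(-4)²)*20)*(10*(-6)) = ((2*16)*20)*(-60) = (32*20)*(-60) = 640*(-60) = -38400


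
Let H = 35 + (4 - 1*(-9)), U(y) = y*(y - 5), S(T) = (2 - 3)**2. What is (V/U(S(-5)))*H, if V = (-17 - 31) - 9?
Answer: 684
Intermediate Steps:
S(T) = 1 (S(T) = (-1)**2 = 1)
U(y) = y*(-5 + y)
V = -57 (V = -48 - 9 = -57)
H = 48 (H = 35 + (4 + 9) = 35 + 13 = 48)
(V/U(S(-5)))*H = -57/(-5 + 1)*48 = -57/(1*(-4))*48 = -57/(-4)*48 = -57*(-1/4)*48 = (57/4)*48 = 684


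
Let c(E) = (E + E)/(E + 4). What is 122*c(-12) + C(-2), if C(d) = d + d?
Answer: 362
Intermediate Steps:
C(d) = 2*d
c(E) = 2*E/(4 + E) (c(E) = (2*E)/(4 + E) = 2*E/(4 + E))
122*c(-12) + C(-2) = 122*(2*(-12)/(4 - 12)) + 2*(-2) = 122*(2*(-12)/(-8)) - 4 = 122*(2*(-12)*(-⅛)) - 4 = 122*3 - 4 = 366 - 4 = 362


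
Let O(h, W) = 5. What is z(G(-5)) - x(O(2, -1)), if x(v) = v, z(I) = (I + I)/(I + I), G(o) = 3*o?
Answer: -4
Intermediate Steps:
z(I) = 1 (z(I) = (2*I)/((2*I)) = (2*I)*(1/(2*I)) = 1)
z(G(-5)) - x(O(2, -1)) = 1 - 1*5 = 1 - 5 = -4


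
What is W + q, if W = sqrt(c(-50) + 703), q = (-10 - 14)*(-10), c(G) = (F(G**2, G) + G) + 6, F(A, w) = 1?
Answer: 240 + 2*sqrt(165) ≈ 265.69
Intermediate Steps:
c(G) = 7 + G (c(G) = (1 + G) + 6 = 7 + G)
q = 240 (q = -24*(-10) = 240)
W = 2*sqrt(165) (W = sqrt((7 - 50) + 703) = sqrt(-43 + 703) = sqrt(660) = 2*sqrt(165) ≈ 25.690)
W + q = 2*sqrt(165) + 240 = 240 + 2*sqrt(165)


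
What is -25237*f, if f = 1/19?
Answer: -25237/19 ≈ -1328.3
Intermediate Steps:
f = 1/19 ≈ 0.052632
-25237*f = -25237*1/19 = -25237/19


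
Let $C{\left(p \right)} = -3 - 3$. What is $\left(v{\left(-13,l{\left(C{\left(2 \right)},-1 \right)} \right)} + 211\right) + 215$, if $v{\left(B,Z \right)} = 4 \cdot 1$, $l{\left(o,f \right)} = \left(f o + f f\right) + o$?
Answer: $430$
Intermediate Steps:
$C{\left(p \right)} = -6$ ($C{\left(p \right)} = -3 - 3 = -6$)
$l{\left(o,f \right)} = o + f^{2} + f o$ ($l{\left(o,f \right)} = \left(f o + f^{2}\right) + o = \left(f^{2} + f o\right) + o = o + f^{2} + f o$)
$v{\left(B,Z \right)} = 4$
$\left(v{\left(-13,l{\left(C{\left(2 \right)},-1 \right)} \right)} + 211\right) + 215 = \left(4 + 211\right) + 215 = 215 + 215 = 430$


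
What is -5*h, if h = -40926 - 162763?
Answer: 1018445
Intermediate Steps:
h = -203689
-5*h = -5*(-203689) = 1018445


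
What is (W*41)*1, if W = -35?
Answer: -1435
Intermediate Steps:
(W*41)*1 = -35*41*1 = -1435*1 = -1435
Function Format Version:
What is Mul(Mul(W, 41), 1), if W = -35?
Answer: -1435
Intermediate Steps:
Mul(Mul(W, 41), 1) = Mul(Mul(-35, 41), 1) = Mul(-1435, 1) = -1435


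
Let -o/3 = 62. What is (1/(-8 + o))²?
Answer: 1/37636 ≈ 2.6570e-5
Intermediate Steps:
o = -186 (o = -3*62 = -186)
(1/(-8 + o))² = (1/(-8 - 186))² = (1/(-194))² = (-1/194)² = 1/37636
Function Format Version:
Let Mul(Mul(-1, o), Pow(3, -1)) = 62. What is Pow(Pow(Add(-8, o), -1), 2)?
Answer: Rational(1, 37636) ≈ 2.6570e-5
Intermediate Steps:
o = -186 (o = Mul(-3, 62) = -186)
Pow(Pow(Add(-8, o), -1), 2) = Pow(Pow(Add(-8, -186), -1), 2) = Pow(Pow(-194, -1), 2) = Pow(Rational(-1, 194), 2) = Rational(1, 37636)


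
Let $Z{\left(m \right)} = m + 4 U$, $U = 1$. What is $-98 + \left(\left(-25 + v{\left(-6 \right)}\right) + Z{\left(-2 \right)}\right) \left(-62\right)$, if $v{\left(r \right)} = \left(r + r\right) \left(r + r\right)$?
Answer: $-7600$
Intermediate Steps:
$Z{\left(m \right)} = 4 + m$ ($Z{\left(m \right)} = m + 4 \cdot 1 = m + 4 = 4 + m$)
$v{\left(r \right)} = 4 r^{2}$ ($v{\left(r \right)} = 2 r 2 r = 4 r^{2}$)
$-98 + \left(\left(-25 + v{\left(-6 \right)}\right) + Z{\left(-2 \right)}\right) \left(-62\right) = -98 + \left(\left(-25 + 4 \left(-6\right)^{2}\right) + \left(4 - 2\right)\right) \left(-62\right) = -98 + \left(\left(-25 + 4 \cdot 36\right) + 2\right) \left(-62\right) = -98 + \left(\left(-25 + 144\right) + 2\right) \left(-62\right) = -98 + \left(119 + 2\right) \left(-62\right) = -98 + 121 \left(-62\right) = -98 - 7502 = -7600$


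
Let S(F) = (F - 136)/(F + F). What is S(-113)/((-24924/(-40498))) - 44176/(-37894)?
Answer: 52579900401/17787519388 ≈ 2.9560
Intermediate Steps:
S(F) = (-136 + F)/(2*F) (S(F) = (-136 + F)/((2*F)) = (-136 + F)*(1/(2*F)) = (-136 + F)/(2*F))
S(-113)/((-24924/(-40498))) - 44176/(-37894) = ((1/2)*(-136 - 113)/(-113))/((-24924/(-40498))) - 44176/(-37894) = ((1/2)*(-1/113)*(-249))/((-24924*(-1/40498))) - 44176*(-1/37894) = 249/(226*(12462/20249)) + 22088/18947 = (249/226)*(20249/12462) + 22088/18947 = 1680667/938804 + 22088/18947 = 52579900401/17787519388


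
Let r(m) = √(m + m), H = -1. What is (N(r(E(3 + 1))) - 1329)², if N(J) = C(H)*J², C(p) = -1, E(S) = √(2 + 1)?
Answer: 1766253 + 5316*√3 ≈ 1.7755e+6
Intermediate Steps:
E(S) = √3
r(m) = √2*√m (r(m) = √(2*m) = √2*√m)
N(J) = -J²
(N(r(E(3 + 1))) - 1329)² = (-(√2*√(√3))² - 1329)² = (-(√2*3^(¼))² - 1329)² = (-2*√3 - 1329)² = (-1329 - 2*√3)²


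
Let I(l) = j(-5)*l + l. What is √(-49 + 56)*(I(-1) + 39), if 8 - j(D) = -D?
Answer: 35*√7 ≈ 92.601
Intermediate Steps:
j(D) = 8 + D (j(D) = 8 - (-1)*D = 8 + D)
I(l) = 4*l (I(l) = (8 - 5)*l + l = 3*l + l = 4*l)
√(-49 + 56)*(I(-1) + 39) = √(-49 + 56)*(4*(-1) + 39) = √7*(-4 + 39) = √7*35 = 35*√7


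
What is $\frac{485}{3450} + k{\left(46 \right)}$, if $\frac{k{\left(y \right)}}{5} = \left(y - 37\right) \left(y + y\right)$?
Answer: $\frac{2856697}{690} \approx 4140.1$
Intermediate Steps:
$k{\left(y \right)} = 10 y \left(-37 + y\right)$ ($k{\left(y \right)} = 5 \left(y - 37\right) \left(y + y\right) = 5 \left(-37 + y\right) 2 y = 5 \cdot 2 y \left(-37 + y\right) = 10 y \left(-37 + y\right)$)
$\frac{485}{3450} + k{\left(46 \right)} = \frac{485}{3450} + 10 \cdot 46 \left(-37 + 46\right) = 485 \cdot \frac{1}{3450} + 10 \cdot 46 \cdot 9 = \frac{97}{690} + 4140 = \frac{2856697}{690}$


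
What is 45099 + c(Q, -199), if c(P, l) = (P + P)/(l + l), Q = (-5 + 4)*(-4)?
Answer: 8974697/199 ≈ 45099.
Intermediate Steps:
Q = 4 (Q = -1*(-4) = 4)
c(P, l) = P/l (c(P, l) = (2*P)/((2*l)) = (2*P)*(1/(2*l)) = P/l)
45099 + c(Q, -199) = 45099 + 4/(-199) = 45099 + 4*(-1/199) = 45099 - 4/199 = 8974697/199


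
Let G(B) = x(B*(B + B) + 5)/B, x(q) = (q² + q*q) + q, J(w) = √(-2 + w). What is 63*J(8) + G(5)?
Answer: 1221 + 63*√6 ≈ 1375.3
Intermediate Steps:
x(q) = q + 2*q² (x(q) = (q² + q²) + q = 2*q² + q = q + 2*q²)
G(B) = (5 + 2*B²)*(11 + 4*B²)/B (G(B) = ((B*(B + B) + 5)*(1 + 2*(B*(B + B) + 5)))/B = ((B*(2*B) + 5)*(1 + 2*(B*(2*B) + 5)))/B = ((2*B² + 5)*(1 + 2*(2*B² + 5)))/B = ((5 + 2*B²)*(1 + 2*(5 + 2*B²)))/B = ((5 + 2*B²)*(1 + (10 + 4*B²)))/B = ((5 + 2*B²)*(11 + 4*B²))/B = (5 + 2*B²)*(11 + 4*B²)/B)
63*J(8) + G(5) = 63*√(-2 + 8) + (8*5³ + 42*5 + 55/5) = 63*√6 + (8*125 + 210 + 55*(⅕)) = 63*√6 + (1000 + 210 + 11) = 63*√6 + 1221 = 1221 + 63*√6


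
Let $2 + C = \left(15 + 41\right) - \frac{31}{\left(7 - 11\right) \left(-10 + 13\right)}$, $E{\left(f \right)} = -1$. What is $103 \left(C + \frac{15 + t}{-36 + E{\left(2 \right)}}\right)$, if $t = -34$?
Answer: $\frac{2611153}{444} \approx 5881.0$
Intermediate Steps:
$C = \frac{679}{12}$ ($C = -2 + \left(\left(15 + 41\right) - \frac{31}{\left(7 - 11\right) \left(-10 + 13\right)}\right) = -2 + \left(56 - \frac{31}{\left(-4\right) 3}\right) = -2 + \left(56 - \frac{31}{-12}\right) = -2 + \left(56 - - \frac{31}{12}\right) = -2 + \left(56 + \frac{31}{12}\right) = -2 + \frac{703}{12} = \frac{679}{12} \approx 56.583$)
$103 \left(C + \frac{15 + t}{-36 + E{\left(2 \right)}}\right) = 103 \left(\frac{679}{12} + \frac{15 - 34}{-36 - 1}\right) = 103 \left(\frac{679}{12} - \frac{19}{-37}\right) = 103 \left(\frac{679}{12} - - \frac{19}{37}\right) = 103 \left(\frac{679}{12} + \frac{19}{37}\right) = 103 \cdot \frac{25351}{444} = \frac{2611153}{444}$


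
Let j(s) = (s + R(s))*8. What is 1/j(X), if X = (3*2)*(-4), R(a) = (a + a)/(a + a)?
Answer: -1/184 ≈ -0.0054348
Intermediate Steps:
R(a) = 1 (R(a) = (2*a)/((2*a)) = (2*a)*(1/(2*a)) = 1)
X = -24 (X = 6*(-4) = -24)
j(s) = 8 + 8*s (j(s) = (s + 1)*8 = (1 + s)*8 = 8 + 8*s)
1/j(X) = 1/(8 + 8*(-24)) = 1/(8 - 192) = 1/(-184) = -1/184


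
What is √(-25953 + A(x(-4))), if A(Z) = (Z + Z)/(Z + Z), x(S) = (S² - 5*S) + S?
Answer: 4*I*√1622 ≈ 161.1*I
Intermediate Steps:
x(S) = S² - 4*S
A(Z) = 1 (A(Z) = (2*Z)/((2*Z)) = (2*Z)*(1/(2*Z)) = 1)
√(-25953 + A(x(-4))) = √(-25953 + 1) = √(-25952) = 4*I*√1622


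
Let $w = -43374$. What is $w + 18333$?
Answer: $-25041$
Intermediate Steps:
$w + 18333 = -43374 + 18333 = -25041$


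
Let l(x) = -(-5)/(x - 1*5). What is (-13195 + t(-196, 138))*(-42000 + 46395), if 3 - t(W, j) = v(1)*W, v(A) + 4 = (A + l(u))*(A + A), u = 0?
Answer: -61424520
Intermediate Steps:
l(x) = 5/(-5 + x) (l(x) = -(-5)/(x - 5) = -(-5)/(-5 + x) = 5/(-5 + x))
v(A) = -4 + 2*A*(-1 + A) (v(A) = -4 + (A + 5/(-5 + 0))*(A + A) = -4 + (A + 5/(-5))*(2*A) = -4 + (A + 5*(-⅕))*(2*A) = -4 + (A - 1)*(2*A) = -4 + (-1 + A)*(2*A) = -4 + 2*A*(-1 + A))
t(W, j) = 3 + 4*W (t(W, j) = 3 - (-4 - 2*1 + 2*1²)*W = 3 - (-4 - 2 + 2*1)*W = 3 - (-4 - 2 + 2)*W = 3 - (-4)*W = 3 + 4*W)
(-13195 + t(-196, 138))*(-42000 + 46395) = (-13195 + (3 + 4*(-196)))*(-42000 + 46395) = (-13195 + (3 - 784))*4395 = (-13195 - 781)*4395 = -13976*4395 = -61424520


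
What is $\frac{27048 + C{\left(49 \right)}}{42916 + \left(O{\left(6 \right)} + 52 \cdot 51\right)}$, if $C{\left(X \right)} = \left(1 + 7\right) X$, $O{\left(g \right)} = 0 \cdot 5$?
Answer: $\frac{1715}{2848} \approx 0.60218$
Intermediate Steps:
$O{\left(g \right)} = 0$
$C{\left(X \right)} = 8 X$
$\frac{27048 + C{\left(49 \right)}}{42916 + \left(O{\left(6 \right)} + 52 \cdot 51\right)} = \frac{27048 + 8 \cdot 49}{42916 + \left(0 + 52 \cdot 51\right)} = \frac{27048 + 392}{42916 + \left(0 + 2652\right)} = \frac{27440}{42916 + 2652} = \frac{27440}{45568} = 27440 \cdot \frac{1}{45568} = \frac{1715}{2848}$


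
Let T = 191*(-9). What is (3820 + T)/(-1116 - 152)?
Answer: -2101/1268 ≈ -1.6569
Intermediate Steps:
T = -1719
(3820 + T)/(-1116 - 152) = (3820 - 1719)/(-1116 - 152) = 2101/(-1268) = 2101*(-1/1268) = -2101/1268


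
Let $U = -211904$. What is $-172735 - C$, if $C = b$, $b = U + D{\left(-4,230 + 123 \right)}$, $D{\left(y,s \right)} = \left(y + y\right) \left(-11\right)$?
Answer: $39081$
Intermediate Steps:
$D{\left(y,s \right)} = - 22 y$ ($D{\left(y,s \right)} = 2 y \left(-11\right) = - 22 y$)
$b = -211816$ ($b = -211904 - -88 = -211904 + 88 = -211816$)
$C = -211816$
$-172735 - C = -172735 - -211816 = -172735 + 211816 = 39081$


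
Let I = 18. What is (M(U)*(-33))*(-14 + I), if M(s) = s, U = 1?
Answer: -132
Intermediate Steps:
(M(U)*(-33))*(-14 + I) = (1*(-33))*(-14 + 18) = -33*4 = -132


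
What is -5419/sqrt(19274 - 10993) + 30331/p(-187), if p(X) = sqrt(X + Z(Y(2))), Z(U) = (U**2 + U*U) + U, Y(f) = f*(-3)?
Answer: -5419/91 - 30331*I/11 ≈ -59.549 - 2757.4*I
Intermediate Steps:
Y(f) = -3*f
Z(U) = U + 2*U**2 (Z(U) = (U**2 + U**2) + U = 2*U**2 + U = U + 2*U**2)
p(X) = sqrt(66 + X) (p(X) = sqrt(X + (-3*2)*(1 + 2*(-3*2))) = sqrt(X - 6*(1 + 2*(-6))) = sqrt(X - 6*(1 - 12)) = sqrt(X - 6*(-11)) = sqrt(X + 66) = sqrt(66 + X))
-5419/sqrt(19274 - 10993) + 30331/p(-187) = -5419/sqrt(19274 - 10993) + 30331/(sqrt(66 - 187)) = -5419/(sqrt(8281)) + 30331/(sqrt(-121)) = -5419/91 + 30331/((11*I)) = -5419*1/91 + 30331*(-I/11) = -5419/91 - 30331*I/11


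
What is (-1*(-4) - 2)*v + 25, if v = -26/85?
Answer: 2073/85 ≈ 24.388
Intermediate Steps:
v = -26/85 (v = -26*1/85 = -26/85 ≈ -0.30588)
(-1*(-4) - 2)*v + 25 = (-1*(-4) - 2)*(-26/85) + 25 = (4 - 2)*(-26/85) + 25 = 2*(-26/85) + 25 = -52/85 + 25 = 2073/85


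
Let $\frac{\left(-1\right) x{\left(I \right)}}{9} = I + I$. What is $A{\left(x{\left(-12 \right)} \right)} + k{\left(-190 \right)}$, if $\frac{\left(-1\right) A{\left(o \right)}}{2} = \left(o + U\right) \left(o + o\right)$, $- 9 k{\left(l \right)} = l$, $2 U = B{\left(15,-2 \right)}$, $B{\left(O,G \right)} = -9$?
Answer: $- \frac{1644434}{9} \approx -1.8272 \cdot 10^{5}$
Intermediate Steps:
$U = - \frac{9}{2}$ ($U = \frac{1}{2} \left(-9\right) = - \frac{9}{2} \approx -4.5$)
$k{\left(l \right)} = - \frac{l}{9}$
$x{\left(I \right)} = - 18 I$ ($x{\left(I \right)} = - 9 \left(I + I\right) = - 9 \cdot 2 I = - 18 I$)
$A{\left(o \right)} = - 4 o \left(- \frac{9}{2} + o\right)$ ($A{\left(o \right)} = - 2 \left(o - \frac{9}{2}\right) \left(o + o\right) = - 2 \left(- \frac{9}{2} + o\right) 2 o = - 2 \cdot 2 o \left(- \frac{9}{2} + o\right) = - 4 o \left(- \frac{9}{2} + o\right)$)
$A{\left(x{\left(-12 \right)} \right)} + k{\left(-190 \right)} = 2 \left(\left(-18\right) \left(-12\right)\right) \left(9 - 2 \left(\left(-18\right) \left(-12\right)\right)\right) - - \frac{190}{9} = 2 \cdot 216 \left(9 - 432\right) + \frac{190}{9} = 2 \cdot 216 \left(-423\right) + \frac{190}{9} = -182736 + \frac{190}{9} = - \frac{1644434}{9}$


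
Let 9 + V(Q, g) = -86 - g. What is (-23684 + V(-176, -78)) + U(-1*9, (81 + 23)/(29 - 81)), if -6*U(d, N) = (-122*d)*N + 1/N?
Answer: -280019/12 ≈ -23335.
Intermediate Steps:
V(Q, g) = -95 - g (V(Q, g) = -9 + (-86 - g) = -95 - g)
U(d, N) = -1/(6*N) + 61*N*d/3 (U(d, N) = -((-122*d)*N + 1/N)/6 = -(-122*N*d + 1/N)/6 = -(1/N - 122*N*d)/6 = -1/(6*N) + 61*N*d/3)
(-23684 + V(-176, -78)) + U(-1*9, (81 + 23)/(29 - 81)) = (-23684 + (-95 - 1*(-78))) + (-1 + 122*(-1*9)*((81 + 23)/(29 - 81))²)/(6*(((81 + 23)/(29 - 81)))) = (-23684 + (-95 + 78)) + (-1 + 122*(-9)*(104/(-52))²)/(6*((104/(-52)))) = (-23684 - 17) + (-1 + 122*(-9)*(104*(-1/52))²)/(6*((104*(-1/52)))) = -23701 + (⅙)*(-1 + 122*(-9)*(-2)²)/(-2) = -23701 + (⅙)*(-½)*(-1 + 122*(-9)*4) = -23701 + (⅙)*(-½)*(-1 - 4392) = -23701 + (⅙)*(-½)*(-4393) = -23701 + 4393/12 = -280019/12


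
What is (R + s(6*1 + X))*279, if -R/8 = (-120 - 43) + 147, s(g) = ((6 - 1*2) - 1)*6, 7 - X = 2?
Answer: 40734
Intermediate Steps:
X = 5 (X = 7 - 1*2 = 7 - 2 = 5)
s(g) = 18 (s(g) = ((6 - 2) - 1)*6 = (4 - 1)*6 = 3*6 = 18)
R = 128 (R = -8*((-120 - 43) + 147) = -8*(-163 + 147) = -8*(-16) = 128)
(R + s(6*1 + X))*279 = (128 + 18)*279 = 146*279 = 40734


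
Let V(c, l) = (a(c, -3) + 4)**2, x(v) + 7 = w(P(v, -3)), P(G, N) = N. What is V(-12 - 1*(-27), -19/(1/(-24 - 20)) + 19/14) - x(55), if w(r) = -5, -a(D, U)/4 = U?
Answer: 268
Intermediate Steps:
a(D, U) = -4*U
x(v) = -12 (x(v) = -7 - 5 = -12)
V(c, l) = 256 (V(c, l) = (-4*(-3) + 4)**2 = (12 + 4)**2 = 16**2 = 256)
V(-12 - 1*(-27), -19/(1/(-24 - 20)) + 19/14) - x(55) = 256 - 1*(-12) = 256 + 12 = 268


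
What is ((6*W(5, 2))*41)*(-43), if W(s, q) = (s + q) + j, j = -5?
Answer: -21156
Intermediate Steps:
W(s, q) = -5 + q + s (W(s, q) = (s + q) - 5 = (q + s) - 5 = -5 + q + s)
((6*W(5, 2))*41)*(-43) = ((6*(-5 + 2 + 5))*41)*(-43) = ((6*2)*41)*(-43) = (12*41)*(-43) = 492*(-43) = -21156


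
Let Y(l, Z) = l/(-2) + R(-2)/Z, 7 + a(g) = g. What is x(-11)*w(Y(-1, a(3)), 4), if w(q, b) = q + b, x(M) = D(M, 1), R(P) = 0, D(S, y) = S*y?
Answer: -99/2 ≈ -49.500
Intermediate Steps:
a(g) = -7 + g
Y(l, Z) = -l/2 (Y(l, Z) = l/(-2) + 0/Z = l*(-½) + 0 = -l/2 + 0 = -l/2)
x(M) = M (x(M) = M*1 = M)
w(q, b) = b + q
x(-11)*w(Y(-1, a(3)), 4) = -11*(4 - ½*(-1)) = -11*(4 + ½) = -11*9/2 = -99/2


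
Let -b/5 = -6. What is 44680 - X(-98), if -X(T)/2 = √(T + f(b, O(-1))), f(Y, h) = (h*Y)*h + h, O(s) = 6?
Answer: 44680 + 4*√247 ≈ 44743.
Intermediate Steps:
b = 30 (b = -5*(-6) = 30)
f(Y, h) = h + Y*h² (f(Y, h) = (Y*h)*h + h = Y*h² + h = h + Y*h²)
X(T) = -2*√(1086 + T) (X(T) = -2*√(T + 6*(1 + 30*6)) = -2*√(T + 6*(1 + 180)) = -2*√(T + 6*181) = -2*√(T + 1086) = -2*√(1086 + T))
44680 - X(-98) = 44680 - (-2)*√(1086 - 98) = 44680 - (-2)*√988 = 44680 - (-2)*2*√247 = 44680 - (-4)*√247 = 44680 + 4*√247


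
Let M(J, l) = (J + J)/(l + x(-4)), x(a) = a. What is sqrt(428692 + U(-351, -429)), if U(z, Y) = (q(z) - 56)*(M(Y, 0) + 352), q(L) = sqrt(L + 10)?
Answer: sqrt(1587872 + 2266*I*sqrt(341))/2 ≈ 630.11 + 8.301*I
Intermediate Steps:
q(L) = sqrt(10 + L)
M(J, l) = 2*J/(-4 + l) (M(J, l) = (J + J)/(l - 4) = (2*J)/(-4 + l) = 2*J/(-4 + l))
U(z, Y) = (-56 + sqrt(10 + z))*(352 - Y/2) (U(z, Y) = (sqrt(10 + z) - 56)*(2*Y/(-4 + 0) + 352) = (-56 + sqrt(10 + z))*(2*Y/(-4) + 352) = (-56 + sqrt(10 + z))*(2*Y*(-1/4) + 352) = (-56 + sqrt(10 + z))*(-Y/2 + 352) = (-56 + sqrt(10 + z))*(352 - Y/2))
sqrt(428692 + U(-351, -429)) = sqrt(428692 + (-19712 + 28*(-429) + 352*sqrt(10 - 351) - 1/2*(-429)*sqrt(10 - 351))) = sqrt(428692 + (-19712 - 12012 + 352*sqrt(-341) - 1/2*(-429)*sqrt(-341))) = sqrt(428692 + (-19712 - 12012 + 352*(I*sqrt(341)) - 1/2*(-429)*I*sqrt(341))) = sqrt(428692 + (-19712 - 12012 + 352*I*sqrt(341) + 429*I*sqrt(341)/2)) = sqrt(428692 + (-31724 + 1133*I*sqrt(341)/2)) = sqrt(396968 + 1133*I*sqrt(341)/2)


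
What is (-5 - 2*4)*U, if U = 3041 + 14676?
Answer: -230321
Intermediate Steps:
U = 17717
(-5 - 2*4)*U = (-5 - 2*4)*17717 = (-5 - 8)*17717 = -13*17717 = -230321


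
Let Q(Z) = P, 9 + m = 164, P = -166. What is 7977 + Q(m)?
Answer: 7811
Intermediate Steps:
m = 155 (m = -9 + 164 = 155)
Q(Z) = -166
7977 + Q(m) = 7977 - 166 = 7811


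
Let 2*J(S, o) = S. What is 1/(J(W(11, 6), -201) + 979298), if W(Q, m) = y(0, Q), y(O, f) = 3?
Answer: 2/1958599 ≈ 1.0211e-6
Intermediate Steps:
W(Q, m) = 3
J(S, o) = S/2
1/(J(W(11, 6), -201) + 979298) = 1/((½)*3 + 979298) = 1/(3/2 + 979298) = 1/(1958599/2) = 2/1958599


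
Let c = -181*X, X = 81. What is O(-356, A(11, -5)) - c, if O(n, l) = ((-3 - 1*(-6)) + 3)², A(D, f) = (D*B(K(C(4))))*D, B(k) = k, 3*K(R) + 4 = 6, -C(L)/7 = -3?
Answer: 14697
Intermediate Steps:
C(L) = 21 (C(L) = -7*(-3) = 21)
K(R) = ⅔ (K(R) = -4/3 + (⅓)*6 = -4/3 + 2 = ⅔)
A(D, f) = 2*D²/3 (A(D, f) = (D*(⅔))*D = (2*D/3)*D = 2*D²/3)
O(n, l) = 36 (O(n, l) = ((-3 + 6) + 3)² = (3 + 3)² = 6² = 36)
c = -14661 (c = -181*81 = -14661)
O(-356, A(11, -5)) - c = 36 - 1*(-14661) = 36 + 14661 = 14697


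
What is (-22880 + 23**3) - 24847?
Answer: -35560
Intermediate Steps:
(-22880 + 23**3) - 24847 = (-22880 + 12167) - 24847 = -10713 - 24847 = -35560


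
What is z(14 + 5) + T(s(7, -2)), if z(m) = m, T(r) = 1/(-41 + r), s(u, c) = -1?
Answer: 797/42 ≈ 18.976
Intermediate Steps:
z(14 + 5) + T(s(7, -2)) = (14 + 5) + 1/(-41 - 1) = 19 + 1/(-42) = 19 - 1/42 = 797/42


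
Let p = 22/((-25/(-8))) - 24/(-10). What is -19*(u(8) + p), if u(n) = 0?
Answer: -4484/25 ≈ -179.36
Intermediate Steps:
p = 236/25 (p = 22/((-25*(-⅛))) - 24*(-⅒) = 22/(25/8) + 12/5 = 22*(8/25) + 12/5 = 176/25 + 12/5 = 236/25 ≈ 9.4400)
-19*(u(8) + p) = -19*(0 + 236/25) = -19*236/25 = -4484/25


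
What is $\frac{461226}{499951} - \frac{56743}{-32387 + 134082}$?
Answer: $\frac{18535658477}{50842516945} \approx 0.36457$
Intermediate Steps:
$\frac{461226}{499951} - \frac{56743}{-32387 + 134082} = 461226 \cdot \frac{1}{499951} - \frac{56743}{101695} = \frac{461226}{499951} - \frac{56743}{101695} = \frac{18535658477}{50842516945}$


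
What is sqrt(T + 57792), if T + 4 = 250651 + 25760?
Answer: sqrt(334199) ≈ 578.10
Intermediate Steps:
T = 276407 (T = -4 + (250651 + 25760) = -4 + 276411 = 276407)
sqrt(T + 57792) = sqrt(276407 + 57792) = sqrt(334199)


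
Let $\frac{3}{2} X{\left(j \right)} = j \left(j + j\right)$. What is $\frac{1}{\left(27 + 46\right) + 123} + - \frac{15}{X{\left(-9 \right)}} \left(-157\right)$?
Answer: $\frac{19237}{882} \approx 21.811$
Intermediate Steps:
$X{\left(j \right)} = \frac{4 j^{2}}{3}$ ($X{\left(j \right)} = \frac{2 j \left(j + j\right)}{3} = \frac{2 j 2 j}{3} = \frac{2 \cdot 2 j^{2}}{3} = \frac{4 j^{2}}{3}$)
$\frac{1}{\left(27 + 46\right) + 123} + - \frac{15}{X{\left(-9 \right)}} \left(-157\right) = \frac{1}{\left(27 + 46\right) + 123} + - \frac{15}{\frac{4}{3} \left(-9\right)^{2}} \left(-157\right) = \frac{1}{73 + 123} + - \frac{15}{\frac{4}{3} \cdot 81} \left(-157\right) = \frac{1}{196} + - \frac{15}{108} \left(-157\right) = \frac{1}{196} + \left(-15\right) \frac{1}{108} \left(-157\right) = \frac{1}{196} - - \frac{785}{36} = \frac{1}{196} + \frac{785}{36} = \frac{19237}{882}$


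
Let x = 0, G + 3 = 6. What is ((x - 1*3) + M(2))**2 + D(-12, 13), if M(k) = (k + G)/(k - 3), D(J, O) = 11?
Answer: 75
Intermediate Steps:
G = 3 (G = -3 + 6 = 3)
M(k) = (3 + k)/(-3 + k) (M(k) = (k + 3)/(k - 3) = (3 + k)/(-3 + k))
((x - 1*3) + M(2))**2 + D(-12, 13) = ((0 - 1*3) + (3 + 2)/(-3 + 2))**2 + 11 = ((0 - 3) + 5/(-1))**2 + 11 = (-3 - 1*5)**2 + 11 = (-3 - 5)**2 + 11 = (-8)**2 + 11 = 64 + 11 = 75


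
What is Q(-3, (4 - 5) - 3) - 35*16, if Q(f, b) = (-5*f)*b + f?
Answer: -623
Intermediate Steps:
Q(f, b) = f - 5*b*f (Q(f, b) = -5*b*f + f = f - 5*b*f)
Q(-3, (4 - 5) - 3) - 35*16 = -3*(1 - 5*((4 - 5) - 3)) - 35*16 = -3*(1 - 5*(-1 - 3)) - 560 = -3*(1 - 5*(-4)) - 560 = -3*(1 + 20) - 560 = -3*21 - 560 = -63 - 560 = -623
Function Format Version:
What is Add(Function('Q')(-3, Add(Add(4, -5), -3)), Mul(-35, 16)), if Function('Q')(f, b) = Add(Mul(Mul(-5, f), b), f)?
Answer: -623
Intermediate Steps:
Function('Q')(f, b) = Add(f, Mul(-5, b, f)) (Function('Q')(f, b) = Add(Mul(-5, b, f), f) = Add(f, Mul(-5, b, f)))
Add(Function('Q')(-3, Add(Add(4, -5), -3)), Mul(-35, 16)) = Add(Mul(-3, Add(1, Mul(-5, Add(Add(4, -5), -3)))), Mul(-35, 16)) = Add(Mul(-3, Add(1, Mul(-5, Add(-1, -3)))), -560) = Add(Mul(-3, Add(1, Mul(-5, -4))), -560) = Add(Mul(-3, Add(1, 20)), -560) = Add(Mul(-3, 21), -560) = Add(-63, -560) = -623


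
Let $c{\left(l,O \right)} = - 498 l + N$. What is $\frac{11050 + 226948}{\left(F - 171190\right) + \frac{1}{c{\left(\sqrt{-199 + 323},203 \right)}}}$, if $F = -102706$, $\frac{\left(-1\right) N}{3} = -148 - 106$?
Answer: $- \frac{1966803471225499692}{2263462733318984735} + \frac{237046008 \sqrt{31}}{2263462733318984735} \approx -0.86894$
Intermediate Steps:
$N = 762$ ($N = - 3 \left(-148 - 106\right) = \left(-3\right) \left(-254\right) = 762$)
$c{\left(l,O \right)} = 762 - 498 l$ ($c{\left(l,O \right)} = - 498 l + 762 = 762 - 498 l$)
$\frac{11050 + 226948}{\left(F - 171190\right) + \frac{1}{c{\left(\sqrt{-199 + 323},203 \right)}}} = \frac{11050 + 226948}{\left(-102706 - 171190\right) + \frac{1}{762 - 498 \sqrt{-199 + 323}}} = \frac{237998}{\left(-102706 - 171190\right) + \frac{1}{762 - 498 \sqrt{124}}} = \frac{237998}{-273896 + \frac{1}{762 - 498 \cdot 2 \sqrt{31}}} = \frac{237998}{-273896 + \frac{1}{762 - 996 \sqrt{31}}}$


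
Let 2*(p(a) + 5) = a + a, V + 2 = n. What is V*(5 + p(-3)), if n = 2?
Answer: 0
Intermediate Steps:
V = 0 (V = -2 + 2 = 0)
p(a) = -5 + a (p(a) = -5 + (a + a)/2 = -5 + (2*a)/2 = -5 + a)
V*(5 + p(-3)) = 0*(5 + (-5 - 3)) = 0*(5 - 8) = 0*(-3) = 0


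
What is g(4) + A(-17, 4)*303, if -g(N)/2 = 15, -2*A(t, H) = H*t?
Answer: 10272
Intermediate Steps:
A(t, H) = -H*t/2
g(N) = -30 (g(N) = -2*15 = -30)
g(4) + A(-17, 4)*303 = -30 - ½*4*(-17)*303 = -30 + 34*303 = -30 + 10302 = 10272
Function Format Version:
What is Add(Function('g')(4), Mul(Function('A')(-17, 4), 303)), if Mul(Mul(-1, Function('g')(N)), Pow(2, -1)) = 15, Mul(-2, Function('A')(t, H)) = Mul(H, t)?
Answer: 10272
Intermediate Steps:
Function('A')(t, H) = Mul(Rational(-1, 2), H, t) (Function('A')(t, H) = Mul(Rational(-1, 2), Mul(H, t)) = Mul(Rational(-1, 2), H, t))
Function('g')(N) = -30 (Function('g')(N) = Mul(-2, 15) = -30)
Add(Function('g')(4), Mul(Function('A')(-17, 4), 303)) = Add(-30, Mul(Mul(Rational(-1, 2), 4, -17), 303)) = Add(-30, Mul(34, 303)) = Add(-30, 10302) = 10272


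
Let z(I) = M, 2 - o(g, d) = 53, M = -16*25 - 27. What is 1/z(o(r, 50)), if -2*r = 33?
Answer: -1/427 ≈ -0.0023419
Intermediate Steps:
r = -33/2 (r = -½*33 = -33/2 ≈ -16.500)
M = -427 (M = -400 - 27 = -427)
o(g, d) = -51 (o(g, d) = 2 - 1*53 = 2 - 53 = -51)
z(I) = -427
1/z(o(r, 50)) = 1/(-427) = -1/427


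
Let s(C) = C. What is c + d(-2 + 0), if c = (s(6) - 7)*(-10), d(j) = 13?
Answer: 23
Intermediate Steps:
c = 10 (c = (6 - 7)*(-10) = -1*(-10) = 10)
c + d(-2 + 0) = 10 + 13 = 23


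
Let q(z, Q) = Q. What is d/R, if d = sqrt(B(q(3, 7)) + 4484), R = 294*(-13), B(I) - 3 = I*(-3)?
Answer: -sqrt(4466)/3822 ≈ -0.017485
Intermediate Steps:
B(I) = 3 - 3*I (B(I) = 3 + I*(-3) = 3 - 3*I)
R = -3822
d = sqrt(4466) (d = sqrt((3 - 3*7) + 4484) = sqrt((3 - 21) + 4484) = sqrt(-18 + 4484) = sqrt(4466) ≈ 66.828)
d/R = sqrt(4466)/(-3822) = sqrt(4466)*(-1/3822) = -sqrt(4466)/3822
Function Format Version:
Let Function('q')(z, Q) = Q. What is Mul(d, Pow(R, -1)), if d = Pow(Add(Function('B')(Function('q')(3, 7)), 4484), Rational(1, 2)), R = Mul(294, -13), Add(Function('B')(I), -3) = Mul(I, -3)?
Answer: Mul(Rational(-1, 3822), Pow(4466, Rational(1, 2))) ≈ -0.017485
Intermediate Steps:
Function('B')(I) = Add(3, Mul(-3, I)) (Function('B')(I) = Add(3, Mul(I, -3)) = Add(3, Mul(-3, I)))
R = -3822
d = Pow(4466, Rational(1, 2)) (d = Pow(Add(Add(3, Mul(-3, 7)), 4484), Rational(1, 2)) = Pow(Add(Add(3, -21), 4484), Rational(1, 2)) = Pow(Add(-18, 4484), Rational(1, 2)) = Pow(4466, Rational(1, 2)) ≈ 66.828)
Mul(d, Pow(R, -1)) = Mul(Pow(4466, Rational(1, 2)), Pow(-3822, -1)) = Mul(Pow(4466, Rational(1, 2)), Rational(-1, 3822)) = Mul(Rational(-1, 3822), Pow(4466, Rational(1, 2)))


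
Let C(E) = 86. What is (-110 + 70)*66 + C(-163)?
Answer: -2554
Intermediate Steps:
(-110 + 70)*66 + C(-163) = (-110 + 70)*66 + 86 = -40*66 + 86 = -2640 + 86 = -2554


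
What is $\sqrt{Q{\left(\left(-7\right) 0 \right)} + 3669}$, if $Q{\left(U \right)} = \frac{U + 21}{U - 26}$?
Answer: $\frac{3 \sqrt{275522}}{26} \approx 60.566$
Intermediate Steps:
$Q{\left(U \right)} = \frac{21 + U}{-26 + U}$ ($Q{\left(U \right)} = \frac{21 + U}{U - 26} = \frac{21 + U}{-26 + U}$)
$\sqrt{Q{\left(\left(-7\right) 0 \right)} + 3669} = \sqrt{\frac{21 - 0}{-26 - 0} + 3669} = \sqrt{\frac{21 + 0}{-26 + 0} + 3669} = \sqrt{\frac{1}{-26} \cdot 21 + 3669} = \sqrt{\left(- \frac{1}{26}\right) 21 + 3669} = \sqrt{- \frac{21}{26} + 3669} = \sqrt{\frac{95373}{26}} = \frac{3 \sqrt{275522}}{26}$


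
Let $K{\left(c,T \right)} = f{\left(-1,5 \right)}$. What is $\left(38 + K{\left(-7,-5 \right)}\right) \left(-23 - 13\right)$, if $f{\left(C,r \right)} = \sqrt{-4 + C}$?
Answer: $-1368 - 36 i \sqrt{5} \approx -1368.0 - 80.498 i$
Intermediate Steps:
$K{\left(c,T \right)} = i \sqrt{5}$ ($K{\left(c,T \right)} = \sqrt{-4 - 1} = \sqrt{-5} = i \sqrt{5}$)
$\left(38 + K{\left(-7,-5 \right)}\right) \left(-23 - 13\right) = \left(38 + i \sqrt{5}\right) \left(-23 - 13\right) = \left(38 + i \sqrt{5}\right) \left(-36\right) = -1368 - 36 i \sqrt{5}$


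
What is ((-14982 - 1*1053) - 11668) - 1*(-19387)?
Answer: -8316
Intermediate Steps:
((-14982 - 1*1053) - 11668) - 1*(-19387) = ((-14982 - 1053) - 11668) + 19387 = (-16035 - 11668) + 19387 = -27703 + 19387 = -8316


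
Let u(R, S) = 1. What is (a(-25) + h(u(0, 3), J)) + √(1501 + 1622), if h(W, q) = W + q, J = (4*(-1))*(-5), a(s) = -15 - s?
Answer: 31 + 3*√347 ≈ 86.884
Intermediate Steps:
J = 20 (J = -4*(-5) = 20)
(a(-25) + h(u(0, 3), J)) + √(1501 + 1622) = ((-15 - 1*(-25)) + (1 + 20)) + √(1501 + 1622) = ((-15 + 25) + 21) + √3123 = (10 + 21) + 3*√347 = 31 + 3*√347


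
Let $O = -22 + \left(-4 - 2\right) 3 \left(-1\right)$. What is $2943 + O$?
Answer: $2939$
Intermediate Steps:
$O = -4$ ($O = -22 + \left(-6\right) 3 \left(-1\right) = -22 - -18 = -22 + 18 = -4$)
$2943 + O = 2943 - 4 = 2939$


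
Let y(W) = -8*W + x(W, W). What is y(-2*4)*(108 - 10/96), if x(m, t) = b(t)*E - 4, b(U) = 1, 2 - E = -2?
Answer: 20716/3 ≈ 6905.3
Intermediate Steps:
E = 4 (E = 2 - 1*(-2) = 2 + 2 = 4)
x(m, t) = 0 (x(m, t) = 1*4 - 4 = 4 - 4 = 0)
y(W) = -8*W (y(W) = -8*W + 0 = -8*W)
y(-2*4)*(108 - 10/96) = (-(-16)*4)*(108 - 10/96) = (-8*(-8))*(108 - 10*1/96) = 64*(108 - 5/48) = 64*(5179/48) = 20716/3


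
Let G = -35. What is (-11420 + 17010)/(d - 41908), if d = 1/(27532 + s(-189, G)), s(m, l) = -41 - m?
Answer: -11902400/89231803 ≈ -0.13339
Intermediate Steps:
d = 1/27680 (d = 1/(27532 + (-41 - 1*(-189))) = 1/(27532 + (-41 + 189)) = 1/(27532 + 148) = 1/27680 ≈ 3.6127e-5)
(-11420 + 17010)/(d - 41908) = (-11420 + 17010)/(1/27680 - 41908) = 5590/(-1160013439/27680) = 5590*(-27680/1160013439) = -11902400/89231803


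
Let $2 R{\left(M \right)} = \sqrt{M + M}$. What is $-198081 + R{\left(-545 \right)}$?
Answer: $-198081 + \frac{i \sqrt{1090}}{2} \approx -1.9808 \cdot 10^{5} + 16.508 i$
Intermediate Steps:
$R{\left(M \right)} = \frac{\sqrt{2} \sqrt{M}}{2}$ ($R{\left(M \right)} = \frac{\sqrt{M + M}}{2} = \frac{\sqrt{2 M}}{2} = \frac{\sqrt{2} \sqrt{M}}{2}$)
$-198081 + R{\left(-545 \right)} = -198081 + \frac{\sqrt{2} \sqrt{-545}}{2} = -198081 + \frac{\sqrt{2} i \sqrt{545}}{2} = -198081 + \frac{i \sqrt{1090}}{2}$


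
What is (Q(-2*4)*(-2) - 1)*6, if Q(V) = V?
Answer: 90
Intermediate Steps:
(Q(-2*4)*(-2) - 1)*6 = (-2*4*(-2) - 1)*6 = (-8*(-2) - 1)*6 = (16 - 1)*6 = 15*6 = 90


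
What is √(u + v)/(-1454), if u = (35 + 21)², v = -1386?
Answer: -5*√70/1454 ≈ -0.028771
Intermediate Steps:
u = 3136 (u = 56² = 3136)
√(u + v)/(-1454) = √(3136 - 1386)/(-1454) = √1750*(-1/1454) = (5*√70)*(-1/1454) = -5*√70/1454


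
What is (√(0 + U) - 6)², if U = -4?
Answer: 32 - 24*I ≈ 32.0 - 24.0*I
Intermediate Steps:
(√(0 + U) - 6)² = (√(0 - 4) - 6)² = (√(-4) - 6)² = (2*I - 6)² = (-6 + 2*I)²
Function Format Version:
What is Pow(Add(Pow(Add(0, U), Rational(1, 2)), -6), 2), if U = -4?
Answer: Add(32, Mul(-24, I)) ≈ Add(32.000, Mul(-24.000, I))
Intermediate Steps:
Pow(Add(Pow(Add(0, U), Rational(1, 2)), -6), 2) = Pow(Add(Pow(Add(0, -4), Rational(1, 2)), -6), 2) = Pow(Add(Pow(-4, Rational(1, 2)), -6), 2) = Pow(Add(Mul(2, I), -6), 2) = Pow(Add(-6, Mul(2, I)), 2)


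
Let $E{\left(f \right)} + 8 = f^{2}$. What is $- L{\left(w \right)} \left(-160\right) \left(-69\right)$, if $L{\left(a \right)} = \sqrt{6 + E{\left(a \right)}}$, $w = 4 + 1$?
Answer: $- 11040 \sqrt{23} \approx -52946.0$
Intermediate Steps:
$w = 5$
$E{\left(f \right)} = -8 + f^{2}$
$L{\left(a \right)} = \sqrt{-2 + a^{2}}$ ($L{\left(a \right)} = \sqrt{6 + \left(-8 + a^{2}\right)} = \sqrt{-2 + a^{2}}$)
$- L{\left(w \right)} \left(-160\right) \left(-69\right) = - \sqrt{-2 + 5^{2}} \left(-160\right) \left(-69\right) = - \sqrt{-2 + 25} \left(-160\right) \left(-69\right) = - \sqrt{23} \left(-160\right) \left(-69\right) = - - 160 \sqrt{23} \left(-69\right) = - 11040 \sqrt{23}$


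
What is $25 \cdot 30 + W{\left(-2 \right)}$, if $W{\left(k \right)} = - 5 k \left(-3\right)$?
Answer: $720$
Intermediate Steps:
$W{\left(k \right)} = 15 k$
$25 \cdot 30 + W{\left(-2 \right)} = 25 \cdot 30 + 15 \left(-2\right) = 750 - 30 = 720$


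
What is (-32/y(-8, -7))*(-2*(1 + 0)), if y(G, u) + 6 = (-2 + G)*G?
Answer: 32/37 ≈ 0.86486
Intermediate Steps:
y(G, u) = -6 + G*(-2 + G) (y(G, u) = -6 + (-2 + G)*G = -6 + G*(-2 + G))
(-32/y(-8, -7))*(-2*(1 + 0)) = (-32/(-6 + (-8)² - 2*(-8)))*(-2*(1 + 0)) = (-32/(-6 + 64 + 16))*(-2*1) = (-32/74)*(-2) = ((1/74)*(-32))*(-2) = -16/37*(-2) = 32/37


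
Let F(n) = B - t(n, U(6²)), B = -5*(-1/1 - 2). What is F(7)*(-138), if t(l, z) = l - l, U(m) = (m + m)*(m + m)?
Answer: -2070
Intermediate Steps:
U(m) = 4*m² (U(m) = (2*m)*(2*m) = 4*m²)
t(l, z) = 0
B = 15 (B = -5*(-1*1 - 2) = -5*(-1 - 2) = -5*(-3) = 15)
F(n) = 15 (F(n) = 15 - 1*0 = 15 + 0 = 15)
F(7)*(-138) = 15*(-138) = -2070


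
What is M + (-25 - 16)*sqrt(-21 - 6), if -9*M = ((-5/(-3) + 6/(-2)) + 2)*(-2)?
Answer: 4/27 - 123*I*sqrt(3) ≈ 0.14815 - 213.04*I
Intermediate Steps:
M = 4/27 (M = -((-5/(-3) + 6/(-2)) + 2)*(-2)/9 = -((-5*(-1/3) + 6*(-1/2)) + 2)*(-2)/9 = -((5/3 - 3) + 2)*(-2)/9 = -(-4/3 + 2)*(-2)/9 = -2*(-2)/27 = -1/9*(-4/3) = 4/27 ≈ 0.14815)
M + (-25 - 16)*sqrt(-21 - 6) = 4/27 + (-25 - 16)*sqrt(-21 - 6) = 4/27 - 123*I*sqrt(3)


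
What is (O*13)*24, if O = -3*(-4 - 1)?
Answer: 4680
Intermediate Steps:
O = 15 (O = -3*(-5) = 15)
(O*13)*24 = (15*13)*24 = 195*24 = 4680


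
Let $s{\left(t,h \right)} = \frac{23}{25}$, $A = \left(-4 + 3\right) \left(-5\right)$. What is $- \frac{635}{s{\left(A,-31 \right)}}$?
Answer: $- \frac{15875}{23} \approx -690.22$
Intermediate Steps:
$A = 5$ ($A = \left(-1\right) \left(-5\right) = 5$)
$s{\left(t,h \right)} = \frac{23}{25}$ ($s{\left(t,h \right)} = 23 \cdot \frac{1}{25} = \frac{23}{25}$)
$- \frac{635}{s{\left(A,-31 \right)}} = - \frac{635}{\frac{23}{25}} = \left(-635\right) \frac{25}{23} = - \frac{15875}{23}$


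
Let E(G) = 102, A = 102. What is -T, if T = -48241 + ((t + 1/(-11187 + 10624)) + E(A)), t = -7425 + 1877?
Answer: 30225782/563 ≈ 53687.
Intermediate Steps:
t = -5548
T = -30225782/563 (T = -48241 + ((-5548 + 1/(-11187 + 10624)) + 102) = -48241 + ((-5548 + 1/(-563)) + 102) = -48241 + ((-5548 - 1/563) + 102) = -48241 + (-3123525/563 + 102) = -48241 - 3066099/563 = -30225782/563 ≈ -53687.)
-T = -1*(-30225782/563) = 30225782/563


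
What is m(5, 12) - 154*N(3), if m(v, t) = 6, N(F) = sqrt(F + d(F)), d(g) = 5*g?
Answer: 6 - 462*sqrt(2) ≈ -647.37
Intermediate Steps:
N(F) = sqrt(6)*sqrt(F) (N(F) = sqrt(F + 5*F) = sqrt(6*F) = sqrt(6)*sqrt(F))
m(5, 12) - 154*N(3) = 6 - 154*sqrt(6)*sqrt(3) = 6 - 462*sqrt(2)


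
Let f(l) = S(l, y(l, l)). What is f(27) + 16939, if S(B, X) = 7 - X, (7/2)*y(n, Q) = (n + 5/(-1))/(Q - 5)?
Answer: 118620/7 ≈ 16946.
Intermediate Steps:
y(n, Q) = 2*(-5 + n)/(7*(-5 + Q)) (y(n, Q) = 2*((n + 5/(-1))/(Q - 5))/7 = 2*((n + 5*(-1))/(-5 + Q))/7 = 2*((n - 5)/(-5 + Q))/7 = 2*((-5 + n)/(-5 + Q))/7 = 2*(-5 + n)/(7*(-5 + Q)))
f(l) = 47/7 (f(l) = 7 - 2*(-5 + l)/(7*(-5 + l)) = 7 - 1*2/7 = 7 - 2/7 = 47/7)
f(27) + 16939 = 47/7 + 16939 = 118620/7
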